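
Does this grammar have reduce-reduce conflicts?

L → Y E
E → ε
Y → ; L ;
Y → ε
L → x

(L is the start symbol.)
No reduce-reduce conflicts

Augment with L' → L and build the canonical LR(0) collection (I0 = CLOSURE({[L' → . L]}), then GOTO on every symbol after a dot until no new states appear). It has 8 states:
  I0: { [L → . Y E], [L → . x], [L' → . L], [Y → . ; L ;], [Y → .] }  — shift, reduce
  I1: { [L → . Y E], [L → . x], [Y → . ; L ;], [Y → .], [Y → ; . L ;] }  — shift, reduce
  I2: { [L' → L .] }  — accept
  I3: { [E → .], [L → Y . E] }  — reduce
  I4: { [L → x .] }  — reduce
  I5: { [L → Y E .] }  — reduce
  I6: { [Y → ; L . ;] }  — shift
  I7: { [Y → ; L ; .] }  — reduce

No state contains more than one complete item.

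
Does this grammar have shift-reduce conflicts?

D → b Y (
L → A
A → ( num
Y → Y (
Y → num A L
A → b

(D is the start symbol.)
Augment with D' → D and build the canonical LR(0) collection (I0 = CLOSURE({[D' → . D]}), then GOTO on every symbol after a dot until no new states appear). It has 12 states:
  I0: { [D → . b Y (], [D' → . D] }  — shift
  I1: { [D' → D .] }  — accept
  I2: { [D → b . Y (], [Y → . Y (], [Y → . num A L] }  — shift
  I3: { [D → b Y . (], [Y → Y . (] }  — shift
  I4: { [A → . ( num], [A → . b], [Y → num . A L] }  — shift
  I5: { [A → ( . num] }  — shift
  I6: { [A → . ( num], [A → . b], [L → . A], [Y → num A . L] }  — shift
  I7: { [A → b .] }  — reduce
  I8: { [L → A .] }  — reduce
  I9: { [Y → num A L .] }  — reduce
  I10: { [A → ( num .] }  — reduce
  I11: { [D → b Y ( .], [Y → Y ( .] }  — 2 reduces

No state contains both a complete item and a shift item.

Answer: No shift-reduce conflicts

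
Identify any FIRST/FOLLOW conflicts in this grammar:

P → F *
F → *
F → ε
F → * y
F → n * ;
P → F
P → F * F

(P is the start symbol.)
Yes. F → '*' with FOLLOW(F) on { '*' }; F → '*' y with FOLLOW(F) on { '*' }

Nullable non-terminals: F, P.
FIRST sets used below: FIRST(F) = { '*', 'n', ε }

F: nullable alternative(s) F → ε; FOLLOW(F) = { $, '*' }
  F → *: FIRST \ {ε} = { '*' } — overlaps FOLLOW(F) on { '*' }: CONFLICT
  F → ε: FIRST \ {ε} = { } — this is the only nullable alternative, skip
  F → * y: FIRST \ {ε} = { '*' } — overlaps FOLLOW(F) on { '*' }: CONFLICT
  F → n * ;: FIRST \ {ε} = { 'n' } — disjoint from FOLLOW(F)

P: nullable alternative(s) P → F; FOLLOW(P) = { $ }
  P → F *: FIRST \ {ε} = { '*', 'n' } — disjoint from FOLLOW(P)
  P → F: FIRST \ {ε} = { '*', 'n' } — this is the only nullable alternative, skip
  P → F * F: FIRST \ {ε} = { '*', 'n' } — disjoint from FOLLOW(P)

So the grammar has 2 FIRST/FOLLOW conflicts (marked CONFLICT above).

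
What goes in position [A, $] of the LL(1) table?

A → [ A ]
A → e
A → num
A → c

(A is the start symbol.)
Empty (error entry)

To find M[A, $], we find productions for A where $ is in the predict set (PREDICT(N → α) = (FIRST(α) \ {ε}) ∪ (FOLLOW(N) if α ⇒* ε)).

A → [ A ]: PREDICT = { '[' }
A → e: PREDICT = { 'e' }
A → num: PREDICT = { 'num' }
A → c: PREDICT = { 'c' }

M[A, $] is empty (no production applies)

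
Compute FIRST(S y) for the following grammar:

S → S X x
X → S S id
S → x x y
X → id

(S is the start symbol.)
{ 'x' }

FIRST sets of the non-terminals involved (from the grammar, by fixed-point iteration):
  FIRST(S) = { 'x' }

To compute FIRST(S y), process the symbols left to right:
Symbol S is a non-terminal. Add FIRST(S) \ {ε} = { 'x' }
S is not nullable (ε ∉ FIRST(S)), so stop here.
FIRST(S y) = { 'x' }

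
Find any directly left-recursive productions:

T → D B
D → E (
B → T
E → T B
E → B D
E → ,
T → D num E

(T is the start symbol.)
Direct left recursion occurs when N → N α for some non-terminal N (the right-hand side begins with the left-hand side itself).

T → D B: starts with D
D → E (: starts with E
B → T: starts with T
E → T B: starts with T
E → B D: starts with B
E → ,: starts with ','
T → D num E: starts with D

No direct left recursion found.

Answer: No direct left recursion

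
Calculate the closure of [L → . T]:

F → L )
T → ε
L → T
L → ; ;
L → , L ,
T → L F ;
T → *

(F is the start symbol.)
To compute CLOSURE, for each item [A → α.Bβ] where B is a non-terminal, add [B → .γ] for all productions B → γ; repeat for the newly added items until nothing changes.

Start with: [L → . T]
  [L → . T] has the dot before T: add [T → .], [T → . L F ;], [T → . *]
  [T → . L F ;] has the dot before L: add [L → . ; ;], [L → . , L ,]
No further items can be added.

CLOSURE = { [L → . , L ,], [L → . ; ;], [L → . T], [T → . *], [T → . L F ;], [T → .] }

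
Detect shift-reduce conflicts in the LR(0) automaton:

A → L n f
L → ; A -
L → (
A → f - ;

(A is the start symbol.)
A shift-reduce conflict occurs when an LR(0) state has both:
  - a complete (reduce) item [A → α .] (dot at the end), and
  - a shift item [B → β . c γ] (dot before a terminal).

Augment with A' → A and build the canonical LR(0) collection (I0 = CLOSURE({[A' → . A]}), then GOTO on every symbol after a dot until no new states appear). It has 12 states:
  I0: { [A → . L n f], [A → . f - ;], [A' → . A], [L → . (], [L → . ; A -] }  — shift
  I1: { [L → ( .] }  — reduce
  I2: { [A → . L n f], [A → . f - ;], [L → . (], [L → . ; A -], [L → ; . A -] }  — shift
  I3: { [A' → A .] }  — accept
  I4: { [A → L . n f] }  — shift
  I5: { [A → f . - ;] }  — shift
  I6: { [A → f - . ;] }  — shift
  I7: { [A → f - ; .] }  — reduce
  I8: { [A → L n . f] }  — shift
  I9: { [A → L n f .] }  — reduce
  I10: { [L → ; A . -] }  — shift
  I11: { [L → ; A - .] }  — reduce

No state contains both a complete item and a shift item.

Answer: No shift-reduce conflicts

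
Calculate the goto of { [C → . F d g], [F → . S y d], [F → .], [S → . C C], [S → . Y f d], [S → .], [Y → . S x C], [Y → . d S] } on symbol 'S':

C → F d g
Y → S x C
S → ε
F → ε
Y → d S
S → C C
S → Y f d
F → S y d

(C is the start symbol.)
{ [F → S . y d], [Y → S . x C] }

GOTO(I, 'S') = CLOSURE({ [A → αX.β] : [A → α.Xβ] ∈ I, X = 'S' })

Items with dot before 'S', with the dot advanced:
  [F → . S y d] → [F → S . y d]
  [Y → . S x C] → [Y → S . x C]
Closure adds nothing (no advanced item has the dot before a non-terminal).

GOTO = { [F → S . y d], [Y → S . x C] }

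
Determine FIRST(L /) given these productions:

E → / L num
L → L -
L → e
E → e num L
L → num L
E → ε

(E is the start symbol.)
{ 'e', 'num' }

FIRST sets of the non-terminals involved (from the grammar, by fixed-point iteration):
  FIRST(L) = { 'e', 'num' }

To compute FIRST(L /), process the symbols left to right:
Symbol L is a non-terminal. Add FIRST(L) \ {ε} = { 'e', 'num' }
L is not nullable (ε ∉ FIRST(L)), so stop here.
FIRST(L /) = { 'e', 'num' }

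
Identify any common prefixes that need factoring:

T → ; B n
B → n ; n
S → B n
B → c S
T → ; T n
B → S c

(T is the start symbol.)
Yes, T has productions with common prefix ';'

Left-factoring is needed when two productions for the same non-terminal
share a common prefix on the right-hand side.

Productions for T:
  T → ; B n
  T → ; T n
Productions for B:
  B → n ; n
  B → c S
  B → S c

Found common prefix ';' in productions for T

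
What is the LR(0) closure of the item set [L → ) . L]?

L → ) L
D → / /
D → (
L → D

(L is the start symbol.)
{ [D → . (], [D → . / /], [L → ) . L], [L → . ) L], [L → . D] }

To compute CLOSURE, for each item [A → α.Bβ] where B is a non-terminal, add [B → .γ] for all productions B → γ; repeat for the newly added items until nothing changes.

Start with: [L → ) . L]
  [L → ) . L] has the dot before L: add [L → . ) L], [L → . D]
  [L → . D] has the dot before D: add [D → . / /], [D → . (]
No further items can be added.

CLOSURE = { [D → . (], [D → . / /], [L → ) . L], [L → . ) L], [L → . D] }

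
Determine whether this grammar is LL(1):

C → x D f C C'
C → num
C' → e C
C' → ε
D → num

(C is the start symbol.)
Relevant sets:
  FOLLOW(C') = { $, 'e' }

For C:
  PREDICT(C → x D f C C') = { 'x' }
  PREDICT(C → num) = { 'num' }
For C':
  PREDICT(C' → e C) = { 'e' }
  PREDICT(C' → ε) = { $, 'e' }
D has a single production, so nothing to check there.

Conflict found: Predict set conflict for C': { 'e' }
The grammar is NOT LL(1).

Answer: No. Predict set conflict for C': { 'e' }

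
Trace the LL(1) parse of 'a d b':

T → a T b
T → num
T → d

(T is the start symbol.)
Stack is shown with the top on the left.

Stack    Input    Action
------------------------
T $      a d b $  output T → a T b
a T b $  a d b $  match 'a'
T b $    d b $    output T → d
d b $    d b $    match 'd'
b $      b $      match 'b'
$        $        accept

The string is accepted.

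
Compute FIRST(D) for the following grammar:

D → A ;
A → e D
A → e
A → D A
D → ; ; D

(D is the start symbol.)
To compute FIRST(D), examine every production with D on the left-hand side, reading each right-hand side left to right until a non-nullable symbol is reached.

FIRST sets of the other non-terminals involved (by the same procedure, iterated to a fixed point):
  FIRST(A) = { ';', 'e' }

From D → A ;:
  - A is a non-terminal: add FIRST(A) \ {ε} = { ';', 'e' }
    A is not nullable, so stop
From D → ; ; D:
  - ';' is a terminal: add ';' and stop

Collecting: FIRST(D) = { ';', 'e' }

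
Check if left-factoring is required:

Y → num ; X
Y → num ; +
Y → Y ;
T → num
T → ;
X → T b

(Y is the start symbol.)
Yes, Y has productions with common prefix 'num ;'

Left-factoring is needed when two productions for the same non-terminal
share a common prefix on the right-hand side.

Productions for Y:
  Y → num ; X
  Y → num ; +
  Y → Y ;
Productions for T:
  T → num
  T → ;

Found common prefix 'num ;' in productions for Y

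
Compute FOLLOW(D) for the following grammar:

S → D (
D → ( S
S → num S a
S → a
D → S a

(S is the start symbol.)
{ '(' }

To compute FOLLOW(D), find every occurrence of D on a right-hand side N → α D β: add FIRST(β) \ {ε}, and if β is empty or nullable also add FOLLOW(N). Iterate to a fixed point.

In S → D (: D is followed by '(', add FIRST('(') \ {ε} = { '(' }

Taking the union: FOLLOW(D) = { '(' }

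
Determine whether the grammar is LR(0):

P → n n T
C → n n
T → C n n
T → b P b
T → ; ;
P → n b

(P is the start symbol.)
Yes, the grammar is LR(0)

Augment with P' → P and build the canonical LR(0) collection (I0 = CLOSURE({[P' → . P]}), then GOTO on every symbol after a dot until no new states appear). It has 16 states:
  I0: { [P → . n b], [P → . n n T], [P' → . P] }  — shift
  I1: { [P' → P .] }  — accept
  I2: { [P → n . b], [P → n . n T] }  — shift
  I3: { [P → n b .] }  — reduce
  I4: { [C → . n n], [P → n n . T], [T → . ; ;], [T → . C n n], [T → . b P b] }  — shift
  I5: { [T → ; . ;] }  — shift
  I6: { [T → C . n n] }  — shift
  I7: { [P → n n T .] }  — reduce
  I8: { [P → . n b], [P → . n n T], [T → b . P b] }  — shift
  I9: { [C → n . n] }  — shift
  I10: { [C → n n .] }  — reduce
  I11: { [T → b P . b] }  — shift
  I12: { [T → b P b .] }  — reduce
  I13: { [T → C n . n] }  — shift
  I14: { [T → C n n .] }  — reduce
  I15: { [T → ; ; .] }  — reduce

Every state is either a pure shift/goto state or contains exactly one complete item and nothing to shift — no conflicts. The grammar is LR(0).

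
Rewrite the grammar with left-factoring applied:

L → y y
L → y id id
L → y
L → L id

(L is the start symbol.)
L → y L'
L' → y
L' → id id
L' → ε
L → L id

Left-factoring transforms A → αβ₁ | αβ₂ into A → αA' and A' → β₁ | β₂
(α is the longest common prefix among the alternatives). Repeat until
no nonterminal has two alternatives with a common prefix.

Round 1: L has alternatives sharing prefix 'y'. Introduce L': L → y L'
  Add: L' → y
  Add: L' → id id
  Add: L' → ε

No remaining common prefixes — done.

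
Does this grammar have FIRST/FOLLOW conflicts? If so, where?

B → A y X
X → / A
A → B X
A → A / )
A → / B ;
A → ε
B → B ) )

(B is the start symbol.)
Nullable non-terminals: A.
FIRST sets used below: FIRST(B) = { '/', 'y' }, FIRST(A) = { '/', 'y', ε }

A: nullable alternative(s) A → ε; FOLLOW(A) = { $, ')', '/', ';', 'y' }
  A → B X: FIRST \ {ε} = { '/', 'y' } — overlaps FOLLOW(A) on { '/', 'y' }: CONFLICT
  A → A / ): FIRST \ {ε} = { '/', 'y' } — overlaps FOLLOW(A) on { '/', 'y' }: CONFLICT
  A → / B ;: FIRST \ {ε} = { '/' } — overlaps FOLLOW(A) on { '/' }: CONFLICT
  A → ε: FIRST \ {ε} = { } — this is the only nullable alternative, skip

B, X have no nullable alternative, so no FIRST/FOLLOW check is needed there.

So the grammar has 3 FIRST/FOLLOW conflicts (marked CONFLICT above).

Answer: Yes. A → B X with FOLLOW(A) on { '/', 'y' }; A → A '/' ')' with FOLLOW(A) on { '/', 'y' }; A → '/' B ';' with FOLLOW(A) on { '/' }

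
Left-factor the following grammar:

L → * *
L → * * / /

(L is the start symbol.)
L → * * L'
L' → ε
L' → / /

Left-factoring transforms A → αβ₁ | αβ₂ into A → αA' and A' → β₁ | β₂
(α is the longest common prefix among the alternatives). Repeat until
no nonterminal has two alternatives with a common prefix.

Round 1: L has alternatives sharing prefix '* *'. Introduce L': L → * * L'
  Add: L' → ε
  Add: L' → / /

No remaining common prefixes — done.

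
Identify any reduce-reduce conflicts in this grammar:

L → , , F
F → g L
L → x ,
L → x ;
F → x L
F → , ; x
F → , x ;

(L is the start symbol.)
Augment with L' → L and build the canonical LR(0) collection (I0 = CLOSURE({[L' → . L]}), then GOTO on every symbol after a dot until no new states appear). It has 17 states:
  I0: { [L → . , , F], [L → . x ,], [L → . x ;], [L' → . L] }  — shift
  I1: { [L → , . , F] }  — shift
  I2: { [L' → L .] }  — accept
  I3: { [L → x . ,], [L → x . ;] }  — shift
  I4: { [L → x , .] }  — reduce
  I5: { [L → x ; .] }  — reduce
  I6: { [F → . , ; x], [F → . , x ;], [F → . g L], [F → . x L], [L → , , . F] }  — shift
  I7: { [F → , . ; x], [F → , . x ;] }  — shift
  I8: { [L → , , F .] }  — reduce
  I9: { [F → g . L], [L → . , , F], [L → . x ,], [L → . x ;] }  — shift
  I10: { [F → x . L], [L → . , , F], [L → . x ,], [L → . x ;] }  — shift
  I11: { [F → x L .] }  — reduce
  I12: { [F → g L .] }  — reduce
  I13: { [F → , ; . x] }  — shift
  I14: { [F → , x . ;] }  — shift
  I15: { [F → , x ; .] }  — reduce
  I16: { [F → , ; x .] }  — reduce

No state contains more than one complete item.

Answer: No reduce-reduce conflicts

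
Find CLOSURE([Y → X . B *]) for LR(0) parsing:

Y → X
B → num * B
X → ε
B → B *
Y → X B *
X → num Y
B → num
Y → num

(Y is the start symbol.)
{ [B → . B *], [B → . num * B], [B → . num], [Y → X . B *] }

To compute CLOSURE, for each item [A → α.Bβ] where B is a non-terminal, add [B → .γ] for all productions B → γ; repeat for the newly added items until nothing changes.

Start with: [Y → X . B *]
  [Y → X . B *] has the dot before B: add [B → . num * B], [B → . B *], [B → . num]
No further items can be added.

CLOSURE = { [B → . B *], [B → . num * B], [B → . num], [Y → X . B *] }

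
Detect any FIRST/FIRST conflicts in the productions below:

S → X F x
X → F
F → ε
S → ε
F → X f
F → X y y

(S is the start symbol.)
A FIRST/FIRST conflict occurs when two productions N → α and N → β for the same non-terminal have FIRST(α) ∩ FIRST(β) ≠ ∅ (with ε ∈ FIRST of a nullable right-hand side, so two nullable alternatives also conflict).

FIRST sets of the non-terminals at (or reachable through a nullable prefix from) the front of some alternative:
  FIRST(X) = { 'f', 'y', ε }
  FIRST(F) = { 'f', 'y', ε }

Productions for S:
  S → X F x: FIRST = { 'f', 'x', 'y' }
  S → ε: FIRST = { ε }
Productions for F:
  F → ε: FIRST = { ε }
  F → X f: FIRST = { 'f', 'y' }
  F → X y y: FIRST = { 'f', 'y' }
X has only one production, so no FIRST/FIRST conflict is possible there.

Conflict for F: F → X f and F → X y y
  Overlap: { 'f', 'y' }

Answer: Yes. F → X f / F → X y y on { 'f', 'y' }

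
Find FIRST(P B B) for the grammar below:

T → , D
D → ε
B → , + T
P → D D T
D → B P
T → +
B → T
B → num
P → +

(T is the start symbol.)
{ '+', ',', 'num' }

FIRST sets of the non-terminals involved (from the grammar, by fixed-point iteration):
  FIRST(P) = { '+', ',', 'num' }

To compute FIRST(P B B), process the symbols left to right:
Symbol P is a non-terminal. Add FIRST(P) \ {ε} = { '+', ',', 'num' }
P is not nullable (ε ∉ FIRST(P)), so stop here.
FIRST(P B B) = { '+', ',', 'num' }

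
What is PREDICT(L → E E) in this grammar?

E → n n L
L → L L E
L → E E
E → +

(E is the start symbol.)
PREDICT(L → E E) = (FIRST(RHS) \ {ε}) ∪ (FOLLOW(L) if ε ∈ FIRST(RHS), i.e. RHS ⇒* ε)
FIRST(E) = { '+', 'n' }
FIRST(E E) = { '+', 'n' }
ε ∉ FIRST(E E), so FOLLOW(L) is not added.
PREDICT(L → E E) = { '+', 'n' }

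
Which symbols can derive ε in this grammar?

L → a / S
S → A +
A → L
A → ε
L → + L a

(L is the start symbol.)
{ 'A' }

ε-productions: A → ε
So A is immediately nullable.
No further non-terminal can be added: every production for the remaining non-terminals contains a terminal or a non-nullable non-terminal.
Nullable = { 'A' }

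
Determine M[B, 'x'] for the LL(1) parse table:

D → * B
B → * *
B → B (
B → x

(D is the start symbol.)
To find M[B, 'x'], we find productions for B where 'x' is in the predict set (PREDICT(N → α) = (FIRST(α) \ {ε}) ∪ (FOLLOW(N) if α ⇒* ε)).

Relevant sets:
  FIRST(B) = { '*', 'x' }

B → * *: PREDICT = { '*' }
B → B (: PREDICT = { '*', 'x' }
  'x' is in predict set, so this production goes in M[B, 'x']
B → x: PREDICT = { 'x' }
  'x' is in predict set, so this production goes in M[B, 'x']

M[B, 'x'] = B → B (, B → x  (a multiply-defined cell — the grammar is not LL(1))

Answer: B → B (, B → x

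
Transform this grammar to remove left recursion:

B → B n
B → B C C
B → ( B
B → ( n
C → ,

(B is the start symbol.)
B → ( B B'
B → ( n B'
B' → n B'
B' → C C B'
B' → ε
C → ,

B is directly left-recursive. The standard transformation for
  A → A α₁ | ... | A α_m | β₁ | ... | β_n
is
  A  → β₁ A' | ... | β_n A'
  A' → α₁ A' | ... | α_m A' | ε

B → ( B becomes B → ( B B'
B → ( n becomes B → ( n B'
B → B n becomes B' → n B'
B → B C C becomes B' → C C B'
Add B' → ε

Productions for other non-terminals are unchanged:
  C → ,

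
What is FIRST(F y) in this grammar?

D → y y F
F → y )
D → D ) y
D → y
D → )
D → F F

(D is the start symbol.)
{ 'y' }

FIRST sets of the non-terminals involved (from the grammar, by fixed-point iteration):
  FIRST(F) = { 'y' }

To compute FIRST(F y), process the symbols left to right:
Symbol F is a non-terminal. Add FIRST(F) \ {ε} = { 'y' }
F is not nullable (ε ∉ FIRST(F)), so stop here.
FIRST(F y) = { 'y' }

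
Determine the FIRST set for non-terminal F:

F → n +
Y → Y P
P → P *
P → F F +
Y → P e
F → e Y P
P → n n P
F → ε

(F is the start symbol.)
{ 'e', 'n', ε }

To compute FIRST(F), examine every production with F on the left-hand side, reading each right-hand side left to right until a non-nullable symbol is reached.

From F → n +:
  - n is a terminal: add 'n' and stop
From F → e Y P:
  - e is a terminal: add 'e' and stop
From F → ε:
  - ε-production, so ε ∈ FIRST(F)

Collecting: FIRST(F) = { 'e', 'n', ε }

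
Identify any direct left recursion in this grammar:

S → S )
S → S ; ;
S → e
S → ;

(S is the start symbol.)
Yes, S is left-recursive

S → S ): LEFT RECURSIVE (starts with S)
S → S ; ;: LEFT RECURSIVE (starts with S)
S → e: starts with e
S → ;: starts with ';'

The grammar has direct left recursion on: S.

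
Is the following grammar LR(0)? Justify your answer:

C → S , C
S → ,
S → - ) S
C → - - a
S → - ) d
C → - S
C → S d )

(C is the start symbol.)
Yes, the grammar is LR(0)

Augment with C' → C and build the canonical LR(0) collection (I0 = CLOSURE({[C' → . C]}), then GOTO on every symbol after a dot until no new states appear). It has 16 states:
  I0: { [C → . - - a], [C → . - S], [C → . S , C], [C → . S d )], [C' → . C], [S → . ,], [S → . - ) S], [S → . - ) d] }  — shift
  I1: { [S → , .] }  — reduce
  I2: { [C → - . - a], [C → - . S], [S → - . ) S], [S → - . ) d], [S → . ,], [S → . - ) S], [S → . - ) d] }  — shift
  I3: { [C' → C .] }  — accept
  I4: { [C → S . , C], [C → S . d )] }  — shift
  I5: { [C → . - - a], [C → . - S], [C → . S , C], [C → . S d )], [C → S , . C], [S → . ,], [S → . - ) S], [S → . - ) d] }  — shift
  I6: { [C → S d . )] }  — shift
  I7: { [C → S d ) .] }  — reduce
  I8: { [C → S , C .] }  — reduce
  I9: { [S → - ) . S], [S → - ) . d], [S → . ,], [S → . - ) S], [S → . - ) d] }  — shift
  I10: { [C → - - . a], [S → - . ) S], [S → - . ) d] }  — shift
  I11: { [C → - S .] }  — reduce
  I12: { [C → - - a .] }  — reduce
  I13: { [S → - . ) S], [S → - . ) d] }  — shift
  I14: { [S → - ) S .] }  — reduce
  I15: { [S → - ) d .] }  — reduce

Every state is either a pure shift/goto state or contains exactly one complete item and nothing to shift — no conflicts. The grammar is LR(0).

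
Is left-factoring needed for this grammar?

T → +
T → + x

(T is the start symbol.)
Left-factoring is needed when two productions for the same non-terminal
share a common prefix on the right-hand side.

Productions for T:
  T → +
  T → + x

Found common prefix '+' in productions for T

Answer: Yes, T has productions with common prefix '+'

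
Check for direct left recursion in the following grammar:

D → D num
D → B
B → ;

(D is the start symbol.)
Direct left recursion occurs when N → N α for some non-terminal N (the right-hand side begins with the left-hand side itself).

D → D num: LEFT RECURSIVE (starts with D)
D → B: starts with B
B → ;: starts with ';'

The grammar has direct left recursion on: D.

Answer: Yes, D is left-recursive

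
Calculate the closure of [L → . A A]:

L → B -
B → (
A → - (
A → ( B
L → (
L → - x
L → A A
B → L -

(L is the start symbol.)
{ [A → . ( B], [A → . - (], [L → . A A] }

Start with: [L → . A A]
  [L → . A A] has the dot before A: add [A → . - (], [A → . ( B]
No further items can be added.

CLOSURE = { [A → . ( B], [A → . - (], [L → . A A] }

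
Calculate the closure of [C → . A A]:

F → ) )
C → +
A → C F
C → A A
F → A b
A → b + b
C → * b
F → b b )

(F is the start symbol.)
{ [A → . C F], [A → . b + b], [C → . * b], [C → . +], [C → . A A] }

To compute CLOSURE, for each item [A → α.Bβ] where B is a non-terminal, add [B → .γ] for all productions B → γ; repeat for the newly added items until nothing changes.

Start with: [C → . A A]
  [C → . A A] has the dot before A: add [A → . C F], [A → . b + b]
  [A → . C F] has the dot before C: add [C → . +], [C → . * b]
No further items can be added.

CLOSURE = { [A → . C F], [A → . b + b], [C → . * b], [C → . +], [C → . A A] }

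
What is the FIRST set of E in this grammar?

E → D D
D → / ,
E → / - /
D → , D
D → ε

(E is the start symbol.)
To compute FIRST(E), examine every production with E on the left-hand side, reading each right-hand side left to right until a non-nullable symbol is reached.

FIRST sets of the other non-terminals involved (by the same procedure, iterated to a fixed point):
  FIRST(D) = { ',', '/', ε }

From E → D D:
  - D is a non-terminal: add FIRST(D) \ {ε} = { ',', '/' }
    D is nullable, so continue to the next symbol
  - D is a non-terminal: add FIRST(D) \ {ε} = { ',', '/' }
    D is nullable and nothing follows, so the whole right-hand side can vanish: ε ∈ FIRST(E)
From E → / - /:
  - '/' is a terminal: add '/' and stop

Collecting: FIRST(E) = { ',', '/', ε }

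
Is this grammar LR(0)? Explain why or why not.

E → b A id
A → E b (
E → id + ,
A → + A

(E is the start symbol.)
Yes, the grammar is LR(0)

A grammar is LR(0) if no state in the canonical LR(0) collection has:
  - both a shift item (dot before a terminal) and a complete item (shift-reduce conflict), or
  - two or more complete items (reduce-reduce conflict; the accept item [E' → E .] counts as a complete item here).

Augment with E' → E and build the canonical LR(0) collection (I0 = CLOSURE({[E' → . E]}), then GOTO on every symbol after a dot until no new states appear). It has 13 states:
  I0: { [E → . b A id], [E → . id + ,], [E' → . E] }  — shift
  I1: { [E' → E .] }  — accept
  I2: { [A → . + A], [A → . E b (], [E → . b A id], [E → . id + ,], [E → b . A id] }  — shift
  I3: { [E → id . + ,] }  — shift
  I4: { [E → id + . ,] }  — shift
  I5: { [E → id + , .] }  — reduce
  I6: { [A → + . A], [A → . + A], [A → . E b (], [E → . b A id], [E → . id + ,] }  — shift
  I7: { [E → b A . id] }  — shift
  I8: { [A → E . b (] }  — shift
  I9: { [A → E b . (] }  — shift
  I10: { [A → E b ( .] }  — reduce
  I11: { [E → b A id .] }  — reduce
  I12: { [A → + A .] }  — reduce

Every state is either a pure shift/goto state or contains exactly one complete item and nothing to shift — no conflicts. The grammar is LR(0).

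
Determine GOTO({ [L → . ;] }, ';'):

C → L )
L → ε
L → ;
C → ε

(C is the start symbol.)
{ [L → ; .] }

GOTO(I, ';') = CLOSURE({ [A → αX.β] : [A → α.Xβ] ∈ I, X = ';' })

Items with dot before ';', with the dot advanced:
  [L → . ;] → [L → ; .]
Closure adds nothing (no advanced item has the dot before a non-terminal).

GOTO = { [L → ; .] }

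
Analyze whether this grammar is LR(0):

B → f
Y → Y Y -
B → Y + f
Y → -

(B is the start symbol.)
Augment with B' → B and build the canonical LR(0) collection (I0 = CLOSURE({[B' → . B]}), then GOTO on every symbol after a dot until no new states appear). It has 9 states:
  I0: { [B → . Y + f], [B → . f], [B' → . B], [Y → . -], [Y → . Y Y -] }  — shift
  I1: { [Y → - .] }  — reduce
  I2: { [B' → B .] }  — accept
  I3: { [B → Y . + f], [Y → . -], [Y → . Y Y -], [Y → Y . Y -] }  — shift
  I4: { [B → f .] }  — reduce
  I5: { [B → Y + . f] }  — shift
  I6: { [Y → . -], [Y → . Y Y -], [Y → Y . Y -], [Y → Y Y . -] }  — shift
  I7: { [Y → - .], [Y → Y Y - .] }  — 2 reduces
  I8: { [B → Y + f .] }  — reduce

Conflict in state I7:
  Reduce-reduce conflict: [Y → - .] and [Y → Y Y - .]
So the grammar is NOT LR(0).

Answer: No. Reduce-reduce conflict: [Y → - .] and [Y → Y Y - .]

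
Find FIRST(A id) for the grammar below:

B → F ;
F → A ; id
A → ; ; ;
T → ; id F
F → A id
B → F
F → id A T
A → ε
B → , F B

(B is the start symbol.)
FIRST sets of the non-terminals involved (from the grammar, by fixed-point iteration):
  FIRST(A) = { ';', ε }

To compute FIRST(A id), process the symbols left to right:
Symbol A is a non-terminal. Add FIRST(A) \ {ε} = { ';' }
A is nullable (ε ∈ FIRST(A)), continue to the next symbol.
Symbol id is a terminal. Add 'id' and stop.
FIRST(A id) = { ';', 'id' }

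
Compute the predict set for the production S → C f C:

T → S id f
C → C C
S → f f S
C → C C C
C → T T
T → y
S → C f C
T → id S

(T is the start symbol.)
{ 'f', 'id', 'y' }

PREDICT(S → C f C) = (FIRST(RHS) \ {ε}) ∪ (FOLLOW(S) if ε ∈ FIRST(RHS), i.e. RHS ⇒* ε)
FIRST(C) = { 'f', 'id', 'y' }
FIRST(C f C) = { 'f', 'id', 'y' }
ε ∉ FIRST(C f C), so FOLLOW(S) is not added.
PREDICT(S → C f C) = { 'f', 'id', 'y' }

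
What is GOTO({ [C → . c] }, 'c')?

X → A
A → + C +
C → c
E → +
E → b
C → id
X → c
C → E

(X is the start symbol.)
{ [C → c .] }

GOTO(I, 'c') = CLOSURE({ [A → αX.β] : [A → α.Xβ] ∈ I, X = 'c' })

Items with dot before 'c', with the dot advanced:
  [C → . c] → [C → c .]
Closure adds nothing (no advanced item has the dot before a non-terminal).

GOTO = { [C → c .] }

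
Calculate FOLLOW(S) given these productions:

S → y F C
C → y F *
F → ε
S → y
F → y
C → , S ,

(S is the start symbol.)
{ $, ',' }

To compute FOLLOW(S), find every occurrence of S on a right-hand side N → α S β: add FIRST(β) \ {ε}, and if β is empty or nullable also add FOLLOW(N). Iterate to a fixed point.

S is the start symbol, so $ ∈ FOLLOW(S).
In C → , S ,: S is followed by ',', add FIRST(',') \ {ε} = { ',' }

Taking the union: FOLLOW(S) = { $, ',' }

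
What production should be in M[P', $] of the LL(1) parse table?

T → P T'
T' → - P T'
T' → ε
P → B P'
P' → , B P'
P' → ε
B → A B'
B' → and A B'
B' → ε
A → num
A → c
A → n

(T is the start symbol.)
To find M[P', $], we find productions for P' where $ is in the predict set (PREDICT(N → α) = (FIRST(α) \ {ε}) ∪ (FOLLOW(N) if α ⇒* ε)).

Relevant sets:
  FOLLOW(P') = { $, '-' }

P' → , B P': PREDICT = { ',' }
P' → ε: PREDICT = { $, '-' }
  $ is in predict set, so this production goes in M[P', $]

M[P', $] = P' → ε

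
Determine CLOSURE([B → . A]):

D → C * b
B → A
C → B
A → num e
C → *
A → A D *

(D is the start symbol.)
Start with: [B → . A]
  [B → . A] has the dot before A: add [A → . num e], [A → . A D *]
No further items can be added.

CLOSURE = { [A → . A D *], [A → . num e], [B → . A] }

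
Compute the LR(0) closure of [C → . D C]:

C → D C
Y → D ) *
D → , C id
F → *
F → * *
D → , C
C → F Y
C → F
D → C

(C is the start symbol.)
To compute CLOSURE, for each item [A → α.Bβ] where B is a non-terminal, add [B → .γ] for all productions B → γ; repeat for the newly added items until nothing changes.

Start with: [C → . D C]
  [C → . D C] has the dot before D: add [D → . , C id], [D → . , C], [D → . C]
  [D → . C] has the dot before C: add [C → . F Y], [C → . F]
  [C → . F Y] has the dot before F: add [F → . *], [F → . * *]
No further items can be added.

CLOSURE = { [C → . D C], [C → . F Y], [C → . F], [D → . , C id], [D → . , C], [D → . C], [F → . * *], [F → . *] }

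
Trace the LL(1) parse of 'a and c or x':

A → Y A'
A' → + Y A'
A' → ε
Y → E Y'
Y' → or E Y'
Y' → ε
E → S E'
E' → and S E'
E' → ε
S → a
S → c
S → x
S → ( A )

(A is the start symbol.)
LL(1) parsing maintains a stack (initially the start symbol over $) and the input. At each step: if the stack top is a terminal, match it against the current input token; if it is a non-terminal N, replace it with the RHS of M[N, lookahead] (the unique production whose predict set contains the lookahead).

Stack is shown with the top on the left.

Stack             Input           Action
----------------------------------------
A $               a and c or x $  output A → Y A'
Y A' $            a and c or x $  output Y → E Y'
E Y' A' $         a and c or x $  output E → S E'
S E' Y' A' $      a and c or x $  output S → a
a E' Y' A' $      a and c or x $  match 'a'
E' Y' A' $        and c or x $    output E' → and S E'
and S E' Y' A' $  and c or x $    match 'and'
S E' Y' A' $      c or x $        output S → c
c E' Y' A' $      c or x $        match 'c'
E' Y' A' $        or x $          output E' → ε
Y' A' $           or x $          output Y' → or E Y'
or E Y' A' $      or x $          match 'or'
E Y' A' $         x $             output E → S E'
S E' Y' A' $      x $             output S → x
x E' Y' A' $      x $             match 'x'
E' Y' A' $        $               output E' → ε
Y' A' $           $               output Y' → ε
A' $              $               output A' → ε
$                 $               accept

The string is accepted.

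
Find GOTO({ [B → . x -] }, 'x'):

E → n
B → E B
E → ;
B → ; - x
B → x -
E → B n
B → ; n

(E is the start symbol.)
{ [B → x . -] }

GOTO(I, 'x') = CLOSURE({ [A → αX.β] : [A → α.Xβ] ∈ I, X = 'x' })

Items with dot before 'x', with the dot advanced:
  [B → . x -] → [B → x . -]
Closure adds nothing (no advanced item has the dot before a non-terminal).

GOTO = { [B → x . -] }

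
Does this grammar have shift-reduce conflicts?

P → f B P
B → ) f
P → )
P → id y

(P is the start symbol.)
A shift-reduce conflict occurs when an LR(0) state has both:
  - a complete (reduce) item [A → α .] (dot at the end), and
  - a shift item [B → β . c γ] (dot before a terminal).

Augment with P' → P and build the canonical LR(0) collection (I0 = CLOSURE({[P' → . P]}), then GOTO on every symbol after a dot until no new states appear). It has 10 states:
  I0: { [P → . )], [P → . f B P], [P → . id y], [P' → . P] }  — shift
  I1: { [P → ) .] }  — reduce
  I2: { [P' → P .] }  — accept
  I3: { [B → . ) f], [P → f . B P] }  — shift
  I4: { [P → id . y] }  — shift
  I5: { [P → id y .] }  — reduce
  I6: { [B → ) . f] }  — shift
  I7: { [P → . )], [P → . f B P], [P → . id y], [P → f B . P] }  — shift
  I8: { [P → f B P .] }  — reduce
  I9: { [B → ) f .] }  — reduce

No state contains both a complete item and a shift item.

Answer: No shift-reduce conflicts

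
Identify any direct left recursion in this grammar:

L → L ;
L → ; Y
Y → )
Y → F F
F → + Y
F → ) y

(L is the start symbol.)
Yes, L is left-recursive

L → L ;: LEFT RECURSIVE (starts with L)
L → ; Y: starts with ';'
Y → ): starts with ')'
Y → F F: starts with F
F → + Y: starts with '+'
F → ) y: starts with ')'

The grammar has direct left recursion on: L.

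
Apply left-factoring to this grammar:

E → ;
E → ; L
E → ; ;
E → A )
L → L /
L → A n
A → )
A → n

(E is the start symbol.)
E → ; E'
E' → ε
E' → L
E' → ;
E → A )
L → L /
L → A n
A → )
A → n

Left-factoring transforms A → αβ₁ | αβ₂ into A → αA' and A' → β₁ | β₂
(α is the longest common prefix among the alternatives). Repeat until
no nonterminal has two alternatives with a common prefix.

Round 1: E has alternatives sharing prefix ';'. Introduce E': E → ; E'
  Add: E' → ε
  Add: E' → L
  Add: E' → ;

No remaining common prefixes — done.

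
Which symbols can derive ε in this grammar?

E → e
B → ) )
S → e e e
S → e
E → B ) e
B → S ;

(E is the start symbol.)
There are no ε-productions, so no non-terminal can derive ε.
No non-terminals are nullable.

Answer: None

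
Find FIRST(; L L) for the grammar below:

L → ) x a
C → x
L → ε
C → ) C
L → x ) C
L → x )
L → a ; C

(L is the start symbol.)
{ ';' }

To compute FIRST(; L L), process the symbols left to right:
Symbol ; is a terminal. Add ';' and stop.
FIRST(; L L) = { ';' }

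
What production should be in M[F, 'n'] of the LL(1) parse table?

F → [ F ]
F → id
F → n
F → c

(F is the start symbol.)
To find M[F, 'n'], we find productions for F where 'n' is in the predict set (PREDICT(N → α) = (FIRST(α) \ {ε}) ∪ (FOLLOW(N) if α ⇒* ε)).

F → [ F ]: PREDICT = { '[' }
F → id: PREDICT = { 'id' }
F → n: PREDICT = { 'n' }
  'n' is in predict set, so this production goes in M[F, 'n']
F → c: PREDICT = { 'c' }

M[F, 'n'] = F → n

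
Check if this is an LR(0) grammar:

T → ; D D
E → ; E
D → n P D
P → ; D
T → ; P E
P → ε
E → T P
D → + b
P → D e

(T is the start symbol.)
No. Shift-reduce conflict between [P → .] and [D → . + b]

A grammar is LR(0) if no state in the canonical LR(0) collection has:
  - both a shift item (dot before a terminal) and a complete item (shift-reduce conflict), or
  - two or more complete items (reduce-reduce conflict; the accept item [T' → T .] counts as a complete item here).

Augment with T' → T and build the canonical LR(0) collection (I0 = CLOSURE({[T' → . T]}), then GOTO on every symbol after a dot until no new states appear). It has 22 states:
  I0: { [T → . ; D D], [T → . ; P E], [T' → . T] }  — shift
  I1: { [D → . + b], [D → . n P D], [P → . ; D], [P → . D e], [P → .], [T → ; . D D], [T → ; . P E] }  — shift, reduce
  I2: { [T' → T .] }  — accept
  I3: { [D → + . b] }  — shift
  I4: { [D → . + b], [D → . n P D], [P → ; . D] }  — shift
  I5: { [D → . + b], [D → . n P D], [P → D . e], [T → ; D . D] }  — shift
  I6: { [E → . ; E], [E → . T P], [T → . ; D D], [T → . ; P E], [T → ; P . E] }  — shift
  I7: { [D → . + b], [D → . n P D], [D → n . P D], [P → . ; D], [P → . D e], [P → .] }  — shift, reduce
  I8: { [P → D . e] }  — shift
  I9: { [D → . + b], [D → . n P D], [D → n P . D] }  — shift
  I10: { [D → n P D .] }  — reduce
  I11: { [P → D e .] }  — reduce
  I12: { [D → . + b], [D → . n P D], [E → . ; E], [E → . T P], [E → ; . E], [P → . ; D], [P → . D e], [P → .], [T → . ; D D], [T → . ; P E], [T → ; . D D], [T → ; . P E] }  — shift, reduce
  I13: { [T → ; P E .] }  — reduce
  I14: { [D → . + b], [D → . n P D], [E → T . P], [P → . ; D], [P → . D e], [P → .] }  — shift, reduce
  I15: { [E → T P .] }  — reduce
  I16: { [D → . + b], [D → . n P D], [E → . ; E], [E → . T P], [E → ; . E], [P → . ; D], [P → . D e], [P → .], [P → ; . D], [T → . ; D D], [T → . ; P E], [T → ; . D D], [T → ; . P E] }  — shift, reduce
  I17: { [E → ; E .] }  — reduce
  I18: { [D → . + b], [D → . n P D], [P → ; D .], [P → D . e], [T → ; D . D] }  — shift, reduce
  I19: { [T → ; D D .] }  — reduce
  I20: { [P → ; D .] }  — reduce
  I21: { [D → + b .] }  — reduce

Conflict in state I1:
  Shift-reduce conflict between [P → .] and [D → . + b]
So the grammar is NOT LR(0).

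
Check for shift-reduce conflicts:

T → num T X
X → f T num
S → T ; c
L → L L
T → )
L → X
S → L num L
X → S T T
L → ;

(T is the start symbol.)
Yes — I17: [L → L L .] vs [L → . ;]; I20: [S → L num L .] vs [L → . ;]; I22: [L → ; .] vs [S → T ; . c]

Augment with T' → T and build the canonical LR(0) collection (I0 = CLOSURE({[T' → . T]}), then GOTO on every symbol after a dot until no new states appear). It has 23 states:
  I0: { [T → . )], [T → . num T X], [T' → . T] }  — shift
  I1: { [T → ) .] }  — reduce
  I2: { [T' → T .] }  — accept
  I3: { [T → . )], [T → . num T X], [T → num . T X] }  — shift
  I4: { [L → . ;], [L → . L L], [L → . X], [S → . L num L], [S → . T ; c], [T → . )], [T → . num T X], [T → num T . X], [X → . S T T], [X → . f T num] }  — shift
  I5: { [L → ; .] }  — reduce
  I6: { [L → . ;], [L → . L L], [L → . X], [L → L . L], [S → . L num L], [S → . T ; c], [S → L . num L], [T → . )], [T → . num T X], [X → . S T T], [X → . f T num] }  — shift
  I7: { [T → . )], [T → . num T X], [X → S . T T] }  — shift
  I8: { [S → T . ; c] }  — shift
  I9: { [L → X .], [T → num T X .] }  — 2 reduces
  I10: { [T → . )], [T → . num T X], [X → f . T num] }  — shift
  I11: { [X → f T . num] }  — shift
  I12: { [X → f T num .] }  — reduce
  I13: { [S → T ; . c] }  — shift
  I14: { [S → T ; c .] }  — reduce
  I15: { [T → . )], [T → . num T X], [X → S T . T] }  — shift
  I16: { [X → S T T .] }  — reduce
  I17: { [L → . ;], [L → . L L], [L → . X], [L → L . L], [L → L L .], [S → . L num L], [S → . T ; c], [S → L . num L], [T → . )], [T → . num T X], [X → . S T T], [X → . f T num] }  — shift, reduce
  I18: { [L → X .] }  — reduce
  I19: { [L → . ;], [L → . L L], [L → . X], [S → . L num L], [S → . T ; c], [S → L num . L], [T → . )], [T → . num T X], [T → num . T X], [X → . S T T], [X → . f T num] }  — shift
  I20: { [L → . ;], [L → . L L], [L → . X], [L → L . L], [S → . L num L], [S → . T ; c], [S → L . num L], [S → L num L .], [T → . )], [T → . num T X], [X → . S T T], [X → . f T num] }  — shift, reduce
  I21: { [L → . ;], [L → . L L], [L → . X], [S → . L num L], [S → . T ; c], [S → T . ; c], [T → . )], [T → . num T X], [T → num T . X], [X → . S T T], [X → . f T num] }  — shift
  I22: { [L → ; .], [S → T ; . c] }  — shift, reduce

I17 contains reduce item [L → L L .] and shift items [L → . ;], [S → L . num L], [T → . )], [T → . num T X], [X → . f T num] — shift-reduce conflict.
I20 contains reduce item [S → L num L .] and shift items [L → . ;], [S → L . num L], [T → . )], [T → . num T X], [X → . f T num] — shift-reduce conflict.
I22 contains reduce item [L → ; .] and shift item [S → T ; . c] — shift-reduce conflict.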